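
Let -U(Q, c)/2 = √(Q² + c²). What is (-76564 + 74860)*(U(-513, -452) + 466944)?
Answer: -795672576 + 3408*√467473 ≈ -7.9334e+8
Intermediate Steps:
U(Q, c) = -2*√(Q² + c²)
(-76564 + 74860)*(U(-513, -452) + 466944) = (-76564 + 74860)*(-2*√((-513)² + (-452)²) + 466944) = -1704*(-2*√(263169 + 204304) + 466944) = -1704*(-2*√467473 + 466944) = -1704*(466944 - 2*√467473) = -795672576 + 3408*√467473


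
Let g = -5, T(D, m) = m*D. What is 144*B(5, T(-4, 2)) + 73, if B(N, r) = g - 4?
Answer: -1223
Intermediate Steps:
T(D, m) = D*m
B(N, r) = -9 (B(N, r) = -5 - 4 = -9)
144*B(5, T(-4, 2)) + 73 = 144*(-9) + 73 = -1296 + 73 = -1223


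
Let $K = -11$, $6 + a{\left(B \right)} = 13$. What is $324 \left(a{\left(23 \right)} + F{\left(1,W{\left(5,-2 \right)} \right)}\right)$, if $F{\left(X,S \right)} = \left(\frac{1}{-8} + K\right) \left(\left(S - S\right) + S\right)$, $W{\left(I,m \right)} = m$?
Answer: $9477$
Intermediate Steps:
$a{\left(B \right)} = 7$ ($a{\left(B \right)} = -6 + 13 = 7$)
$F{\left(X,S \right)} = - \frac{89 S}{8}$ ($F{\left(X,S \right)} = \left(\frac{1}{-8} - 11\right) \left(\left(S - S\right) + S\right) = \left(- \frac{1}{8} - 11\right) \left(0 + S\right) = - \frac{89 S}{8}$)
$324 \left(a{\left(23 \right)} + F{\left(1,W{\left(5,-2 \right)} \right)}\right) = 324 \left(7 - - \frac{89}{4}\right) = 324 \left(7 + \frac{89}{4}\right) = 324 \cdot \frac{117}{4} = 9477$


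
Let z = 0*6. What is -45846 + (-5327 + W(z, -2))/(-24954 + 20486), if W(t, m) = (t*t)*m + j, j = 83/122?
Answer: -24989821405/545096 ≈ -45845.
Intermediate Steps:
j = 83/122 (j = 83*(1/122) = 83/122 ≈ 0.68033)
z = 0
W(t, m) = 83/122 + m*t**2 (W(t, m) = (t*t)*m + 83/122 = t**2*m + 83/122 = m*t**2 + 83/122 = 83/122 + m*t**2)
-45846 + (-5327 + W(z, -2))/(-24954 + 20486) = -45846 + (-5327 + (83/122 - 2*0**2))/(-24954 + 20486) = -45846 + (-5327 + (83/122 - 2*0))/(-4468) = -45846 + (-5327 + (83/122 + 0))*(-1/4468) = -45846 + (-5327 + 83/122)*(-1/4468) = -45846 - 649811/122*(-1/4468) = -45846 + 649811/545096 = -24989821405/545096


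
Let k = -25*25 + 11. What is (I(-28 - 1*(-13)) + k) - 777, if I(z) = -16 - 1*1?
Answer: -1408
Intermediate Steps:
I(z) = -17 (I(z) = -16 - 1 = -17)
k = -614 (k = -625 + 11 = -614)
(I(-28 - 1*(-13)) + k) - 777 = (-17 - 614) - 777 = -631 - 777 = -1408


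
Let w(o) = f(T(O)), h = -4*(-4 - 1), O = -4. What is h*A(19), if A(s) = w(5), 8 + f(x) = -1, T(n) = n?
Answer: -180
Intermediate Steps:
h = 20 (h = -4*(-5) = 20)
f(x) = -9 (f(x) = -8 - 1 = -9)
w(o) = -9
A(s) = -9
h*A(19) = 20*(-9) = -180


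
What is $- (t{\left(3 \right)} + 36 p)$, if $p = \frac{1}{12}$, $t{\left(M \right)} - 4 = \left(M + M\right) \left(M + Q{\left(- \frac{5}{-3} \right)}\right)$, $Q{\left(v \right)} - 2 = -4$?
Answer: $-13$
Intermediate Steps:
$Q{\left(v \right)} = -2$ ($Q{\left(v \right)} = 2 - 4 = -2$)
$t{\left(M \right)} = 4 + 2 M \left(-2 + M\right)$ ($t{\left(M \right)} = 4 + \left(M + M\right) \left(M - 2\right) = 4 + 2 M \left(-2 + M\right)$)
$p = \frac{1}{12} \approx 0.083333$
$- (t{\left(3 \right)} + 36 p) = - (\left(4 - 12 + 2 \cdot 3^{2}\right) + 36 \cdot \frac{1}{12}) = - (\left(4 - 12 + 2 \cdot 9\right) + 3) = - (\left(4 - 12 + 18\right) + 3) = - (10 + 3) = \left(-1\right) 13 = -13$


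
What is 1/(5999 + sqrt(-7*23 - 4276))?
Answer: 5999/35992438 - 3*I*sqrt(493)/35992438 ≈ 0.00016667 - 1.8507e-6*I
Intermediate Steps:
1/(5999 + sqrt(-7*23 - 4276)) = 1/(5999 + sqrt(-161 - 4276)) = 1/(5999 + sqrt(-4437)) = 1/(5999 + 3*I*sqrt(493))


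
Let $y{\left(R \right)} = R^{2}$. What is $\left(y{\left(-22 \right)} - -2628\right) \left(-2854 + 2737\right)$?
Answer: $-364104$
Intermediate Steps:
$\left(y{\left(-22 \right)} - -2628\right) \left(-2854 + 2737\right) = \left(\left(-22\right)^{2} - -2628\right) \left(-2854 + 2737\right) = \left(484 + 2628\right) \left(-117\right) = 3112 \left(-117\right) = -364104$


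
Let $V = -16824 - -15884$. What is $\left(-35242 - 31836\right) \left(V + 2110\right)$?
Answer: $-78481260$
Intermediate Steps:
$V = -940$ ($V = -16824 + 15884 = -940$)
$\left(-35242 - 31836\right) \left(V + 2110\right) = \left(-35242 - 31836\right) \left(-940 + 2110\right) = \left(-67078\right) 1170 = -78481260$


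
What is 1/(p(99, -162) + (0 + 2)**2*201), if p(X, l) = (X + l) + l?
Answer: 1/579 ≈ 0.0017271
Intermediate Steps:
p(X, l) = X + 2*l
1/(p(99, -162) + (0 + 2)**2*201) = 1/((99 + 2*(-162)) + (0 + 2)**2*201) = 1/((99 - 324) + 2**2*201) = 1/(-225 + 4*201) = 1/(-225 + 804) = 1/579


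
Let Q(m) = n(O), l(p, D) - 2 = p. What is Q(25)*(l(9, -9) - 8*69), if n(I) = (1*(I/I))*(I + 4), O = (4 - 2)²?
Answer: -4328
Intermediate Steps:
l(p, D) = 2 + p
O = 4 (O = 2² = 4)
n(I) = 4 + I (n(I) = (1*1)*(4 + I) = 1*(4 + I) = 4 + I)
Q(m) = 8 (Q(m) = 4 + 4 = 8)
Q(25)*(l(9, -9) - 8*69) = 8*((2 + 9) - 8*69) = 8*(11 - 552) = 8*(-541) = -4328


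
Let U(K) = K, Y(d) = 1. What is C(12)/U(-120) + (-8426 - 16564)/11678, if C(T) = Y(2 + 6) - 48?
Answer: -1224967/700680 ≈ -1.7483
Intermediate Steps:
C(T) = -47 (C(T) = 1 - 48 = -47)
C(12)/U(-120) + (-8426 - 16564)/11678 = -47/(-120) + (-8426 - 16564)/11678 = -47*(-1/120) - 24990*1/11678 = 47/120 - 12495/5839 = -1224967/700680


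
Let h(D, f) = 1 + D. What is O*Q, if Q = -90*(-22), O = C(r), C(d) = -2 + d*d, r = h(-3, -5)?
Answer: 3960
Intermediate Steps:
r = -2 (r = 1 - 3 = -2)
C(d) = -2 + d²
O = 2 (O = -2 + (-2)² = -2 + 4 = 2)
Q = 1980
O*Q = 2*1980 = 3960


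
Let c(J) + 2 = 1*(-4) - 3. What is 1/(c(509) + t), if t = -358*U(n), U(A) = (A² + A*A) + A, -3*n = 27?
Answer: -1/54783 ≈ -1.8254e-5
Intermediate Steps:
n = -9 (n = -⅓*27 = -9)
U(A) = A + 2*A² (U(A) = (A² + A²) + A = 2*A² + A = A + 2*A²)
t = -54774 (t = -(-3222)*(1 + 2*(-9)) = -(-3222)*(1 - 18) = -(-3222)*(-17) = -358*153 = -54774)
c(J) = -9 (c(J) = -2 + (1*(-4) - 3) = -2 + (-4 - 3) = -2 - 7 = -9)
1/(c(509) + t) = 1/(-9 - 54774) = 1/(-54783) = -1/54783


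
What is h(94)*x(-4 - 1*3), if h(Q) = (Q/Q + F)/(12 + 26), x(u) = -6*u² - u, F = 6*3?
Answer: -287/2 ≈ -143.50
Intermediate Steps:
F = 18
x(u) = -u - 6*u²
h(Q) = ½ (h(Q) = (Q/Q + 18)/(12 + 26) = (1 + 18)/38 = 19*(1/38) = ½)
h(94)*x(-4 - 1*3) = (-(-4 - 1*3)*(1 + 6*(-4 - 1*3)))/2 = (-(-4 - 3)*(1 + 6*(-4 - 3)))/2 = (-1*(-7)*(1 + 6*(-7)))/2 = (-1*(-7)*(1 - 42))/2 = (-1*(-7)*(-41))/2 = (½)*(-287) = -287/2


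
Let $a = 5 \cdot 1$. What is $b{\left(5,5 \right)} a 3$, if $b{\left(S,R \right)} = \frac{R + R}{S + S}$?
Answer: $15$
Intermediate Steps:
$b{\left(S,R \right)} = \frac{R}{S}$ ($b{\left(S,R \right)} = \frac{2 R}{2 S} = 2 R \frac{1}{2 S} = \frac{R}{S}$)
$a = 5$
$b{\left(5,5 \right)} a 3 = \frac{5}{5} \cdot 5 \cdot 3 = 5 \cdot \frac{1}{5} \cdot 5 \cdot 3 = 1 \cdot 5 \cdot 3 = 5 \cdot 3 = 15$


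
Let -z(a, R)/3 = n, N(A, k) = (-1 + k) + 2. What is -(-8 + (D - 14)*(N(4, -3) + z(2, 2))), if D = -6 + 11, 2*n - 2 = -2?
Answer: -10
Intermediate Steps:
n = 0 (n = 1 + (½)*(-2) = 1 - 1 = 0)
D = 5
N(A, k) = 1 + k
z(a, R) = 0 (z(a, R) = -3*0 = 0)
-(-8 + (D - 14)*(N(4, -3) + z(2, 2))) = -(-8 + (5 - 14)*((1 - 3) + 0)) = -(-8 - 9*(-2 + 0)) = -(-8 - 9*(-2)) = -(-8 + 18) = -1*10 = -10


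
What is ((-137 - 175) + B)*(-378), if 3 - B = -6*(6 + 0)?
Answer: 103194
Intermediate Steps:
B = 39 (B = 3 - (-6)*(6 + 0) = 3 - (-6)*6 = 3 - 1*(-36) = 3 + 36 = 39)
((-137 - 175) + B)*(-378) = ((-137 - 175) + 39)*(-378) = (-312 + 39)*(-378) = -273*(-378) = 103194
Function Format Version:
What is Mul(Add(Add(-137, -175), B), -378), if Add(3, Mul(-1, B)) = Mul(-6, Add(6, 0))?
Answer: 103194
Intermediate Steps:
B = 39 (B = Add(3, Mul(-1, Mul(-6, Add(6, 0)))) = Add(3, Mul(-1, Mul(-6, 6))) = Add(3, Mul(-1, -36)) = Add(3, 36) = 39)
Mul(Add(Add(-137, -175), B), -378) = Mul(Add(Add(-137, -175), 39), -378) = Mul(Add(-312, 39), -378) = Mul(-273, -378) = 103194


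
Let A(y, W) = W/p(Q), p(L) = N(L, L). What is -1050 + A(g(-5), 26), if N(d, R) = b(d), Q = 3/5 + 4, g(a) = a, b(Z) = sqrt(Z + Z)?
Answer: -1050 + 13*sqrt(230)/23 ≈ -1041.4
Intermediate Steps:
b(Z) = sqrt(2)*sqrt(Z) (b(Z) = sqrt(2*Z) = sqrt(2)*sqrt(Z))
Q = 23/5 (Q = 3*(1/5) + 4 = 3/5 + 4 = 23/5 ≈ 4.6000)
N(d, R) = sqrt(2)*sqrt(d)
p(L) = sqrt(2)*sqrt(L)
A(y, W) = W*sqrt(230)/46 (A(y, W) = W/((sqrt(2)*sqrt(23/5))) = W/((sqrt(2)*(sqrt(115)/5))) = W/((sqrt(230)/5)) = W*(sqrt(230)/46) = W*sqrt(230)/46)
-1050 + A(g(-5), 26) = -1050 + (1/46)*26*sqrt(230) = -1050 + 13*sqrt(230)/23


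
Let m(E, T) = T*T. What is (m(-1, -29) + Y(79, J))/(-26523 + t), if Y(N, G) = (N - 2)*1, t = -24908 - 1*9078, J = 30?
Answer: -918/60509 ≈ -0.015171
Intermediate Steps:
m(E, T) = T²
t = -33986 (t = -24908 - 9078 = -33986)
Y(N, G) = -2 + N (Y(N, G) = (-2 + N)*1 = -2 + N)
(m(-1, -29) + Y(79, J))/(-26523 + t) = ((-29)² + (-2 + 79))/(-26523 - 33986) = (841 + 77)/(-60509) = 918*(-1/60509) = -918/60509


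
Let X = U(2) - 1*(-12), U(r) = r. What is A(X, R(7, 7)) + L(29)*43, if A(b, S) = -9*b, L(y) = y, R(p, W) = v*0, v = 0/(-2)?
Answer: 1121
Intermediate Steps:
v = 0 (v = 0*(-½) = 0)
X = 14 (X = 2 - 1*(-12) = 2 + 12 = 14)
R(p, W) = 0 (R(p, W) = 0*0 = 0)
A(X, R(7, 7)) + L(29)*43 = -9*14 + 29*43 = -126 + 1247 = 1121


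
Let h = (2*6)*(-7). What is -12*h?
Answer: 1008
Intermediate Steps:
h = -84 (h = 12*(-7) = -84)
-12*h = -12*(-84) = 1008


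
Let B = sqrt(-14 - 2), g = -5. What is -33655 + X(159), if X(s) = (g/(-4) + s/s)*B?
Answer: -33655 + 9*I ≈ -33655.0 + 9.0*I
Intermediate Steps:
B = 4*I (B = sqrt(-16) = 4*I ≈ 4.0*I)
X(s) = 9*I (X(s) = (-5/(-4) + s/s)*(4*I) = (-5*(-1/4) + 1)*(4*I) = (5/4 + 1)*(4*I) = 9*(4*I)/4 = 9*I)
-33655 + X(159) = -33655 + 9*I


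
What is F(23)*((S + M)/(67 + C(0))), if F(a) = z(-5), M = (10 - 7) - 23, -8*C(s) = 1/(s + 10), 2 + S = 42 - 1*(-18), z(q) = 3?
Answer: 9120/5359 ≈ 1.7018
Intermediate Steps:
S = 58 (S = -2 + (42 - 1*(-18)) = -2 + (42 + 18) = -2 + 60 = 58)
C(s) = -1/(8*(10 + s)) (C(s) = -1/(8*(s + 10)) = -1/(8*(10 + s)))
M = -20 (M = 3 - 23 = -20)
F(a) = 3
F(23)*((S + M)/(67 + C(0))) = 3*((58 - 20)/(67 - 1/(80 + 8*0))) = 3*(38/(67 - 1/(80 + 0))) = 3*(38/(67 - 1/80)) = 3*(38/(5359/80)) = 3*(38*(80/5359)) = 3*(3040/5359) = 9120/5359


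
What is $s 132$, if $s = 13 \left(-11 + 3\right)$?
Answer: $-13728$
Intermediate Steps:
$s = -104$ ($s = 13 \left(-8\right) = -104$)
$s 132 = \left(-104\right) 132 = -13728$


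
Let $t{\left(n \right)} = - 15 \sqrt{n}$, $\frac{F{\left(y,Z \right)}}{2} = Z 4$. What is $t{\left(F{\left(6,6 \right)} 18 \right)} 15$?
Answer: $- 2700 \sqrt{6} \approx -6613.6$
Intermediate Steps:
$F{\left(y,Z \right)} = 8 Z$ ($F{\left(y,Z \right)} = 2 Z 4 = 2 \cdot 4 Z = 8 Z$)
$t{\left(F{\left(6,6 \right)} 18 \right)} 15 = - 15 \sqrt{8 \cdot 6 \cdot 18} \cdot 15 = - 15 \sqrt{48 \cdot 18} \cdot 15 = - 15 \sqrt{864} \cdot 15 = - 15 \cdot 12 \sqrt{6} \cdot 15 = - 180 \sqrt{6} \cdot 15 = - 2700 \sqrt{6}$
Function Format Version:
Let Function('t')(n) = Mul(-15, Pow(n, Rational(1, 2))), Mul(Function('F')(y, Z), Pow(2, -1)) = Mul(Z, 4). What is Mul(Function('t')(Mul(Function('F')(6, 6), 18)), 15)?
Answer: Mul(-2700, Pow(6, Rational(1, 2))) ≈ -6613.6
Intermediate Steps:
Function('F')(y, Z) = Mul(8, Z) (Function('F')(y, Z) = Mul(2, Mul(Z, 4)) = Mul(2, Mul(4, Z)) = Mul(8, Z))
Mul(Function('t')(Mul(Function('F')(6, 6), 18)), 15) = Mul(Mul(-15, Pow(Mul(Mul(8, 6), 18), Rational(1, 2))), 15) = Mul(Mul(-15, Pow(Mul(48, 18), Rational(1, 2))), 15) = Mul(Mul(-15, Pow(864, Rational(1, 2))), 15) = Mul(Mul(-15, Mul(12, Pow(6, Rational(1, 2)))), 15) = Mul(Mul(-180, Pow(6, Rational(1, 2))), 15) = Mul(-2700, Pow(6, Rational(1, 2)))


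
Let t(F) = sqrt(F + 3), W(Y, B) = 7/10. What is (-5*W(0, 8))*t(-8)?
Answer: -7*I*sqrt(5)/2 ≈ -7.8262*I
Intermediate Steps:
W(Y, B) = 7/10 (W(Y, B) = 7*(1/10) = 7/10)
t(F) = sqrt(3 + F)
(-5*W(0, 8))*t(-8) = (-5*7/10)*sqrt(3 - 8) = -7*I*sqrt(5)/2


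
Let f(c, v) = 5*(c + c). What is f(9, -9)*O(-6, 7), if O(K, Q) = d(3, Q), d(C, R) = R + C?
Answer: 900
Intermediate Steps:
d(C, R) = C + R
O(K, Q) = 3 + Q
f(c, v) = 10*c (f(c, v) = 5*(2*c) = 10*c)
f(9, -9)*O(-6, 7) = (10*9)*(3 + 7) = 90*10 = 900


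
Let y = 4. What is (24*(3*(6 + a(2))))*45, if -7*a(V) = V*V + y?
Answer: 110160/7 ≈ 15737.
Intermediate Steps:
a(V) = -4/7 - V²/7 (a(V) = -(V*V + 4)/7 = -(V² + 4)/7 = -(4 + V²)/7 = -4/7 - V²/7)
(24*(3*(6 + a(2))))*45 = (24*(3*(6 + (-4/7 - ⅐*2²))))*45 = (24*(3*(6 + (-4/7 - ⅐*4))))*45 = (24*(3*(6 + (-4/7 - 4/7))))*45 = (24*(3*(6 - 8/7)))*45 = (24*(3*(34/7)))*45 = (24*(102/7))*45 = (2448/7)*45 = 110160/7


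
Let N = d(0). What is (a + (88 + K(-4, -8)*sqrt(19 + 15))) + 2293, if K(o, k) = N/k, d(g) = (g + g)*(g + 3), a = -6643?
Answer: -4262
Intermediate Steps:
d(g) = 2*g*(3 + g) (d(g) = (2*g)*(3 + g) = 2*g*(3 + g))
N = 0 (N = 2*0*(3 + 0) = 2*0*3 = 0)
K(o, k) = 0 (K(o, k) = 0/k = 0)
(a + (88 + K(-4, -8)*sqrt(19 + 15))) + 2293 = (-6643 + (88 + 0*sqrt(19 + 15))) + 2293 = (-6643 + (88 + 0*sqrt(34))) + 2293 = (-6643 + (88 + 0)) + 2293 = (-6643 + 88) + 2293 = -6555 + 2293 = -4262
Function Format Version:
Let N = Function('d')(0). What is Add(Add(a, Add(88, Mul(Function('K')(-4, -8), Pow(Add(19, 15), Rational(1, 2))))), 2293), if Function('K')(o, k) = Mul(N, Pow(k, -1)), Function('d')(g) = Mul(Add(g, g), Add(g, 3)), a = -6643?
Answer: -4262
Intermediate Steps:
Function('d')(g) = Mul(2, g, Add(3, g)) (Function('d')(g) = Mul(Mul(2, g), Add(3, g)) = Mul(2, g, Add(3, g)))
N = 0 (N = Mul(2, 0, Add(3, 0)) = Mul(2, 0, 3) = 0)
Function('K')(o, k) = 0 (Function('K')(o, k) = Mul(0, Pow(k, -1)) = 0)
Add(Add(a, Add(88, Mul(Function('K')(-4, -8), Pow(Add(19, 15), Rational(1, 2))))), 2293) = Add(Add(-6643, Add(88, Mul(0, Pow(Add(19, 15), Rational(1, 2))))), 2293) = Add(Add(-6643, Add(88, Mul(0, Pow(34, Rational(1, 2))))), 2293) = Add(Add(-6643, Add(88, 0)), 2293) = Add(Add(-6643, 88), 2293) = Add(-6555, 2293) = -4262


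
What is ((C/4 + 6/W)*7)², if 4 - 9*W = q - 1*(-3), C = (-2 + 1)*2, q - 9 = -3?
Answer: 625681/100 ≈ 6256.8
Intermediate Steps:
q = 6 (q = 9 - 3 = 6)
C = -2 (C = -1*2 = -2)
W = -5/9 (W = 4/9 - (6 - 1*(-3))/9 = 4/9 - (6 + 3)/9 = 4/9 - ⅑*9 = 4/9 - 1 = -5/9 ≈ -0.55556)
((C/4 + 6/W)*7)² = ((-2/4 + 6/(-5/9))*7)² = ((-2*¼ + 6*(-9/5))*7)² = ((-½ - 54/5)*7)² = (-113/10*7)² = (-791/10)² = 625681/100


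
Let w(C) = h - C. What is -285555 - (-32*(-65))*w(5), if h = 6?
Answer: -287635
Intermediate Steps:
w(C) = 6 - C
-285555 - (-32*(-65))*w(5) = -285555 - (-32*(-65))*(6 - 1*5) = -285555 - 2080*(6 - 5) = -285555 - 2080 = -287635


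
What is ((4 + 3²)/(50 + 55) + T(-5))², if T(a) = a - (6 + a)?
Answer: 380689/11025 ≈ 34.530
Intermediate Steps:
T(a) = -6 (T(a) = a + (-6 - a) = -6)
((4 + 3²)/(50 + 55) + T(-5))² = ((4 + 3²)/(50 + 55) - 6)² = ((4 + 9)/105 - 6)² = (13*(1/105) - 6)² = (13/105 - 6)² = (-617/105)² = 380689/11025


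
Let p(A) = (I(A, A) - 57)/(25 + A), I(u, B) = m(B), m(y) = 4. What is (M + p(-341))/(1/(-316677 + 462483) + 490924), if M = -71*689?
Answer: -1126960162953/11309587029710 ≈ -0.099646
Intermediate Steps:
I(u, B) = 4
p(A) = -53/(25 + A) (p(A) = (4 - 57)/(25 + A) = -53/(25 + A))
M = -48919
(M + p(-341))/(1/(-316677 + 462483) + 490924) = (-48919 - 53/(25 - 341))/(1/(-316677 + 462483) + 490924) = (-48919 - 53/(-316))/(1/145806 + 490924) = (-48919 - 53*(-1/316))/(1/145806 + 490924) = (-48919 + 53/316)/(71579664745/145806) = -15458351/316*145806/71579664745 = -1126960162953/11309587029710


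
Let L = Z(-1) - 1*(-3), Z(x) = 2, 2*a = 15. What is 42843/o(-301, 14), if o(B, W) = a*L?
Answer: 28562/25 ≈ 1142.5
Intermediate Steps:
a = 15/2 (a = (1/2)*15 = 15/2 ≈ 7.5000)
L = 5 (L = 2 - 1*(-3) = 2 + 3 = 5)
o(B, W) = 75/2 (o(B, W) = (15/2)*5 = 75/2)
42843/o(-301, 14) = 42843/(75/2) = 42843*(2/75) = 28562/25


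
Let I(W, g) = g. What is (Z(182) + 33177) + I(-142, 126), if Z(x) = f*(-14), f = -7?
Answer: 33401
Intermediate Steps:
Z(x) = 98 (Z(x) = -7*(-14) = 98)
(Z(182) + 33177) + I(-142, 126) = (98 + 33177) + 126 = 33275 + 126 = 33401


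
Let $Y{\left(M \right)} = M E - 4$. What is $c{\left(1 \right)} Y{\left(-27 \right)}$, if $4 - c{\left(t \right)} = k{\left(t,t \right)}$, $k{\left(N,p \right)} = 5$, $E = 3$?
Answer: $85$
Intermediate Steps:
$Y{\left(M \right)} = -4 + 3 M$ ($Y{\left(M \right)} = M 3 - 4 = 3 M - 4 = -4 + 3 M$)
$c{\left(t \right)} = -1$ ($c{\left(t \right)} = 4 - 5 = -1$)
$c{\left(1 \right)} Y{\left(-27 \right)} = - (-4 + 3 \left(-27\right)) = - (-4 - 81) = \left(-1\right) \left(-85\right) = 85$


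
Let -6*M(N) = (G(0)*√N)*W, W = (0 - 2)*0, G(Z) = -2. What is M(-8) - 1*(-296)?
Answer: 296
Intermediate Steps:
W = 0 (W = -2*0 = 0)
M(N) = 0 (M(N) = -(-2*√N)*0/6 = -⅙*0 = 0)
M(-8) - 1*(-296) = 0 - 1*(-296) = 0 + 296 = 296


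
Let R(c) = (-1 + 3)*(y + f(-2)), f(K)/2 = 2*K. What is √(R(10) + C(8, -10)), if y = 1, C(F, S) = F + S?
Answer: 4*I ≈ 4.0*I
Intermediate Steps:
f(K) = 4*K (f(K) = 2*(2*K) = 4*K)
R(c) = -14 (R(c) = (-1 + 3)*(1 + 4*(-2)) = 2*(1 - 8) = 2*(-7) = -14)
√(R(10) + C(8, -10)) = √(-14 + (8 - 10)) = √(-14 - 2) = √(-16) = 4*I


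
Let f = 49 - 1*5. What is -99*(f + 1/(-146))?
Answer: -635877/146 ≈ -4355.3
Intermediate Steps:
f = 44 (f = 49 - 5 = 44)
-99*(f + 1/(-146)) = -99*(44 + 1/(-146)) = -99*(44 - 1/146) = -99*6423/146 = -635877/146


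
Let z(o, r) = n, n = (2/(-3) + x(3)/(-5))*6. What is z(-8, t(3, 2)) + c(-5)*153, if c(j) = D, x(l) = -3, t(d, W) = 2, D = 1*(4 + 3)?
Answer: 5353/5 ≈ 1070.6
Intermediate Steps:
D = 7 (D = 1*7 = 7)
c(j) = 7
n = -⅖ (n = (2/(-3) - 3/(-5))*6 = (2*(-⅓) - 3*(-⅕))*6 = (-⅔ + ⅗)*6 = -1/15*6 = -⅖ ≈ -0.40000)
z(o, r) = -⅖
z(-8, t(3, 2)) + c(-5)*153 = -⅖ + 7*153 = -⅖ + 1071 = 5353/5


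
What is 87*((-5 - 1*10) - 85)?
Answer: -8700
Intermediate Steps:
87*((-5 - 1*10) - 85) = 87*((-5 - 10) - 85) = 87*(-15 - 85) = 87*(-100) = -8700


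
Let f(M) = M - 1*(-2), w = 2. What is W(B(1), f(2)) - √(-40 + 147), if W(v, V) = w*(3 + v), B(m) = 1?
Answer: 8 - √107 ≈ -2.3441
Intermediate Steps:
f(M) = 2 + M (f(M) = M + 2 = 2 + M)
W(v, V) = 6 + 2*v (W(v, V) = 2*(3 + v) = 6 + 2*v)
W(B(1), f(2)) - √(-40 + 147) = (6 + 2*1) - √(-40 + 147) = (6 + 2) - √107 = 8 - √107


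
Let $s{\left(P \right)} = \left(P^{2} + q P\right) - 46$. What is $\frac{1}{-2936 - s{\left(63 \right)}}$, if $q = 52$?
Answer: $- \frac{1}{10135} \approx -9.8668 \cdot 10^{-5}$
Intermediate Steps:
$s{\left(P \right)} = -46 + P^{2} + 52 P$ ($s{\left(P \right)} = \left(P^{2} + 52 P\right) - 46 = -46 + P^{2} + 52 P$)
$\frac{1}{-2936 - s{\left(63 \right)}} = \frac{1}{-2936 - \left(-46 + 63^{2} + 52 \cdot 63\right)} = \frac{1}{-2936 - \left(-46 + 3969 + 3276\right)} = \frac{1}{-2936 - 7199} = \frac{1}{-10135} = - \frac{1}{10135}$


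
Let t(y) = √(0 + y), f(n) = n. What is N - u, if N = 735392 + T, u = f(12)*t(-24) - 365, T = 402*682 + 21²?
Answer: 1010362 - 24*I*√6 ≈ 1.0104e+6 - 58.788*I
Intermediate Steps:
T = 274605 (T = 274164 + 441 = 274605)
t(y) = √y
u = -365 + 24*I*√6 (u = 12*√(-24) - 365 = 12*(2*I*√6) - 365 = 24*I*√6 - 365 = -365 + 24*I*√6 ≈ -365.0 + 58.788*I)
N = 1009997 (N = 735392 + 274605 = 1009997)
N - u = 1009997 - (-365 + 24*I*√6) = 1009997 + (365 - 24*I*√6) = 1010362 - 24*I*√6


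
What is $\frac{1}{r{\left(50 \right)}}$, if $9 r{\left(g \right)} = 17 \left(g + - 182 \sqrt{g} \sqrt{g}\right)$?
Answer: $- \frac{9}{153850} \approx -5.8499 \cdot 10^{-5}$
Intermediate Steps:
$r{\left(g \right)} = - \frac{3077 g}{9}$ ($r{\left(g \right)} = \frac{17 \left(g + - 182 \sqrt{g} \sqrt{g}\right)}{9} = \frac{17 \left(g - 182 g\right)}{9} = \frac{17 \left(- 181 g\right)}{9} = \frac{\left(-3077\right) g}{9} = - \frac{3077 g}{9}$)
$\frac{1}{r{\left(50 \right)}} = \frac{1}{\left(- \frac{3077}{9}\right) 50} = \frac{1}{- \frac{153850}{9}} = - \frac{9}{153850}$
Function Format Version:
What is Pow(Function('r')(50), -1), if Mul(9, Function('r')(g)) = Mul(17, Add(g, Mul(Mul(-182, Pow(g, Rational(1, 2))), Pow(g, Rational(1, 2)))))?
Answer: Rational(-9, 153850) ≈ -5.8499e-5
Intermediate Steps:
Function('r')(g) = Mul(Rational(-3077, 9), g) (Function('r')(g) = Mul(Rational(1, 9), Mul(17, Add(g, Mul(Mul(-182, Pow(g, Rational(1, 2))), Pow(g, Rational(1, 2)))))) = Mul(Rational(1, 9), Mul(17, Add(g, Mul(-182, g)))) = Mul(Rational(1, 9), Mul(17, Mul(-181, g))) = Mul(Rational(1, 9), Mul(-3077, g)) = Mul(Rational(-3077, 9), g))
Pow(Function('r')(50), -1) = Pow(Mul(Rational(-3077, 9), 50), -1) = Pow(Rational(-153850, 9), -1) = Rational(-9, 153850)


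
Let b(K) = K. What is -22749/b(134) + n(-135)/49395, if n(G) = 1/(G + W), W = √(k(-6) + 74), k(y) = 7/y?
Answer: -8158940436477/48059168206 - √2622/5379757635 ≈ -169.77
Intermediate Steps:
W = √2622/6 (W = √(7/(-6) + 74) = √(7*(-⅙) + 74) = √(-7/6 + 74) = √(437/6) = √2622/6 ≈ 8.5342)
n(G) = 1/(G + √2622/6)
-22749/b(134) + n(-135)/49395 = -22749/134 + (6/(√2622 + 6*(-135)))/49395 = -22749*1/134 + (6/(√2622 - 810))*(1/49395) = -22749/134 + (6/(-810 + √2622))*(1/49395) = -22749/134 + 2/(16465*(-810 + √2622))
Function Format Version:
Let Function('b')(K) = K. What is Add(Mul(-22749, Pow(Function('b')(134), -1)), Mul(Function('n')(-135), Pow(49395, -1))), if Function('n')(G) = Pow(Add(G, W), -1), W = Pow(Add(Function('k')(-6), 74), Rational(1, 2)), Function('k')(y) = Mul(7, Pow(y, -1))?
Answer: Add(Rational(-8158940436477, 48059168206), Mul(Rational(-1, 5379757635), Pow(2622, Rational(1, 2)))) ≈ -169.77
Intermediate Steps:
W = Mul(Rational(1, 6), Pow(2622, Rational(1, 2))) (W = Pow(Add(Mul(7, Pow(-6, -1)), 74), Rational(1, 2)) = Pow(Add(Mul(7, Rational(-1, 6)), 74), Rational(1, 2)) = Pow(Add(Rational(-7, 6), 74), Rational(1, 2)) = Pow(Rational(437, 6), Rational(1, 2)) = Mul(Rational(1, 6), Pow(2622, Rational(1, 2))) ≈ 8.5342)
Function('n')(G) = Pow(Add(G, Mul(Rational(1, 6), Pow(2622, Rational(1, 2)))), -1)
Add(Mul(-22749, Pow(Function('b')(134), -1)), Mul(Function('n')(-135), Pow(49395, -1))) = Add(Mul(-22749, Pow(134, -1)), Mul(Mul(6, Pow(Add(Pow(2622, Rational(1, 2)), Mul(6, -135)), -1)), Pow(49395, -1))) = Add(Mul(-22749, Rational(1, 134)), Mul(Mul(6, Pow(Add(Pow(2622, Rational(1, 2)), -810), -1)), Rational(1, 49395))) = Add(Rational(-22749, 134), Mul(Mul(6, Pow(Add(-810, Pow(2622, Rational(1, 2))), -1)), Rational(1, 49395))) = Add(Rational(-22749, 134), Mul(Rational(2, 16465), Pow(Add(-810, Pow(2622, Rational(1, 2))), -1)))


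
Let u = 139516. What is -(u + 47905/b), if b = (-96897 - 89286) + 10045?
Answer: -24574021303/176138 ≈ -1.3952e+5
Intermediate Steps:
b = -176138 (b = -186183 + 10045 = -176138)
-(u + 47905/b) = -(139516 + 47905/(-176138)) = -(139516 + 47905*(-1/176138)) = -(139516 - 47905/176138) = -1*24574021303/176138 = -24574021303/176138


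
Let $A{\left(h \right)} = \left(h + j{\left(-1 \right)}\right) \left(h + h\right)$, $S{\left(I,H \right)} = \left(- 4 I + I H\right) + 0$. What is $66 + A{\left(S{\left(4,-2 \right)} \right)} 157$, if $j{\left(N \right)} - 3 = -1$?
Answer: $165858$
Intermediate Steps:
$j{\left(N \right)} = 2$ ($j{\left(N \right)} = 3 - 1 = 2$)
$S{\left(I,H \right)} = - 4 I + H I$ ($S{\left(I,H \right)} = \left(- 4 I + H I\right) + 0 = - 4 I + H I$)
$A{\left(h \right)} = 2 h \left(2 + h\right)$ ($A{\left(h \right)} = \left(h + 2\right) \left(h + h\right) = \left(2 + h\right) 2 h = 2 h \left(2 + h\right)$)
$66 + A{\left(S{\left(4,-2 \right)} \right)} 157 = 66 + 2 \cdot 4 \left(-4 - 2\right) \left(2 + 4 \left(-4 - 2\right)\right) 157 = 66 + 2 \cdot 4 \left(-6\right) \left(2 + 4 \left(-6\right)\right) 157 = 66 + 2 \left(-24\right) \left(2 - 24\right) 157 = 66 + 2 \left(-24\right) \left(-22\right) 157 = 66 + 1056 \cdot 157 = 66 + 165792 = 165858$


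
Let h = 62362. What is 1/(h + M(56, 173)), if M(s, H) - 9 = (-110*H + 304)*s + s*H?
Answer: -1/976597 ≈ -1.0240e-6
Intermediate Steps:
M(s, H) = 9 + H*s + s*(304 - 110*H) (M(s, H) = 9 + ((-110*H + 304)*s + s*H) = 9 + ((304 - 110*H)*s + H*s) = 9 + (s*(304 - 110*H) + H*s) = 9 + (H*s + s*(304 - 110*H)) = 9 + H*s + s*(304 - 110*H))
1/(h + M(56, 173)) = 1/(62362 + (9 + 304*56 - 109*173*56)) = 1/(62362 + (9 + 17024 - 1055992)) = 1/(62362 - 1038959) = 1/(-976597) = -1/976597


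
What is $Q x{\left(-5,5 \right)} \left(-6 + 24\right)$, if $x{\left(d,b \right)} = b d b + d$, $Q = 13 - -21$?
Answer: $-79560$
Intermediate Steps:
$Q = 34$ ($Q = 13 + 21 = 34$)
$x{\left(d,b \right)} = d + d b^{2}$ ($x{\left(d,b \right)} = d b^{2} + d = d + d b^{2}$)
$Q x{\left(-5,5 \right)} \left(-6 + 24\right) = 34 \left(- 5 \left(1 + 5^{2}\right)\right) \left(-6 + 24\right) = 34 \left(- 5 \left(1 + 25\right)\right) 18 = 34 \left(\left(-5\right) 26\right) 18 = 34 \left(-130\right) 18 = \left(-4420\right) 18 = -79560$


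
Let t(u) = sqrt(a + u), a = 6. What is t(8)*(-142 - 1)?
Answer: -143*sqrt(14) ≈ -535.06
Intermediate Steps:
t(u) = sqrt(6 + u)
t(8)*(-142 - 1) = sqrt(6 + 8)*(-142 - 1) = sqrt(14)*(-143) = -143*sqrt(14)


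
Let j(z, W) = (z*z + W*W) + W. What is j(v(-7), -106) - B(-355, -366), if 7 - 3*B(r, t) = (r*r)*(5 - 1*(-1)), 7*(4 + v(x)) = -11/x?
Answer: 1895771408/7203 ≈ 2.6319e+5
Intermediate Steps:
v(x) = -4 - 11/(7*x) (v(x) = -4 + (-11/x)/7 = -4 - 11/(7*x))
j(z, W) = W + W**2 + z**2 (j(z, W) = (z**2 + W**2) + W = (W**2 + z**2) + W = W + W**2 + z**2)
B(r, t) = 7/3 - 2*r**2 (B(r, t) = 7/3 - r*r*(5 - 1*(-1))/3 = 7/3 - r**2*(5 + 1)/3 = 7/3 - r**2*6/3 = 7/3 - 2*r**2)
j(v(-7), -106) - B(-355, -366) = (-106 + (-106)**2 + (-4 - 11/7/(-7))**2) - (7/3 - 2*(-355)**2) = (-106 + 11236 + (-4 - 11/7*(-1/7))**2) - (7/3 - 2*126025) = (-106 + 11236 + (-4 + 11/49)**2) - (7/3 - 252050) = (-106 + 11236 + (-185/49)**2) - 1*(-756143/3) = (-106 + 11236 + 34225/2401) + 756143/3 = 26757355/2401 + 756143/3 = 1895771408/7203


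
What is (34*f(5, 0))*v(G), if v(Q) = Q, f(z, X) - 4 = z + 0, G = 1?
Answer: 306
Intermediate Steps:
f(z, X) = 4 + z (f(z, X) = 4 + (z + 0) = 4 + z)
(34*f(5, 0))*v(G) = (34*(4 + 5))*1 = (34*9)*1 = 306*1 = 306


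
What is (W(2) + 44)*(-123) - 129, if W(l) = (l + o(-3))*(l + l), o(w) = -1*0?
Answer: -6525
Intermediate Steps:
o(w) = 0
W(l) = 2*l² (W(l) = (l + 0)*(l + l) = l*(2*l) = 2*l²)
(W(2) + 44)*(-123) - 129 = (2*2² + 44)*(-123) - 129 = (2*4 + 44)*(-123) - 129 = (8 + 44)*(-123) - 129 = 52*(-123) - 129 = -6396 - 129 = -6525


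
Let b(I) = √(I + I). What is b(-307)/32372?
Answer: I*√614/32372 ≈ 0.00076545*I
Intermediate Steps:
b(I) = √2*√I (b(I) = √(2*I) = √2*√I)
b(-307)/32372 = (√2*√(-307))/32372 = (√2*(I*√307))*(1/32372) = (I*√614)*(1/32372) = I*√614/32372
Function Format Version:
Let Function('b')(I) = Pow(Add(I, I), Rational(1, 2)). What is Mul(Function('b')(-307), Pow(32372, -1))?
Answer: Mul(Rational(1, 32372), I, Pow(614, Rational(1, 2))) ≈ Mul(0.00076545, I)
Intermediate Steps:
Function('b')(I) = Mul(Pow(2, Rational(1, 2)), Pow(I, Rational(1, 2))) (Function('b')(I) = Pow(Mul(2, I), Rational(1, 2)) = Mul(Pow(2, Rational(1, 2)), Pow(I, Rational(1, 2))))
Mul(Function('b')(-307), Pow(32372, -1)) = Mul(Mul(Pow(2, Rational(1, 2)), Pow(-307, Rational(1, 2))), Pow(32372, -1)) = Mul(Mul(Pow(2, Rational(1, 2)), Mul(I, Pow(307, Rational(1, 2)))), Rational(1, 32372)) = Mul(Mul(I, Pow(614, Rational(1, 2))), Rational(1, 32372)) = Mul(Rational(1, 32372), I, Pow(614, Rational(1, 2)))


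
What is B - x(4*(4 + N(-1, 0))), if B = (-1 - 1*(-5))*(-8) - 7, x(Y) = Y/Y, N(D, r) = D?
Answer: -40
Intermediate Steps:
x(Y) = 1
B = -39 (B = (-1 + 5)*(-8) - 7 = 4*(-8) - 7 = -32 - 7 = -39)
B - x(4*(4 + N(-1, 0))) = -39 - 1*1 = -39 - 1 = -40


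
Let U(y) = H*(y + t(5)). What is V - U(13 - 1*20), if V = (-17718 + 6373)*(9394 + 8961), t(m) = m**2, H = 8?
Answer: -208237619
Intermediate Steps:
V = -208237475 (V = -11345*18355 = -208237475)
U(y) = 200 + 8*y (U(y) = 8*(y + 5**2) = 8*(y + 25) = 8*(25 + y) = 200 + 8*y)
V - U(13 - 1*20) = -208237475 - (200 + 8*(13 - 1*20)) = -208237475 - (200 + 8*(13 - 20)) = -208237475 - (200 + 8*(-7)) = -208237475 - (200 - 56) = -208237475 - 1*144 = -208237475 - 144 = -208237619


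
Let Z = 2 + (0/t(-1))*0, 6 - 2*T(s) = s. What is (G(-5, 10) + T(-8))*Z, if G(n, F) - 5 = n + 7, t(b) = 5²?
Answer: 28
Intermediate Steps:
T(s) = 3 - s/2
t(b) = 25
G(n, F) = 12 + n (G(n, F) = 5 + (n + 7) = 5 + (7 + n) = 12 + n)
Z = 2 (Z = 2 + (0/25)*0 = 2 + (0*(1/25))*0 = 2 + 0*0 = 2 + 0 = 2)
(G(-5, 10) + T(-8))*Z = ((12 - 5) + (3 - ½*(-8)))*2 = (7 + (3 + 4))*2 = (7 + 7)*2 = 14*2 = 28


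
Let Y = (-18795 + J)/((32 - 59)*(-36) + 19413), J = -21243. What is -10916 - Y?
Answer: -74160874/6795 ≈ -10914.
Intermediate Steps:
Y = -13346/6795 (Y = (-18795 - 21243)/((32 - 59)*(-36) + 19413) = -40038/(-27*(-36) + 19413) = -40038/(972 + 19413) = -40038/20385 = -40038*1/20385 = -13346/6795 ≈ -1.9641)
-10916 - Y = -10916 - 1*(-13346/6795) = -10916 + 13346/6795 = -74160874/6795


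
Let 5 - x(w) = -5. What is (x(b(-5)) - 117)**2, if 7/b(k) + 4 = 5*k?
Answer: 11449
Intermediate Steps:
b(k) = 7/(-4 + 5*k)
x(w) = 10 (x(w) = 5 - 1*(-5) = 5 + 5 = 10)
(x(b(-5)) - 117)**2 = (10 - 117)**2 = (-107)**2 = 11449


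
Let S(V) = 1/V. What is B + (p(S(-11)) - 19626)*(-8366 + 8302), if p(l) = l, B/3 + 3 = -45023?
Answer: 12330910/11 ≈ 1.1210e+6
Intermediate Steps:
B = -135078 (B = -9 + 3*(-45023) = -9 - 135069 = -135078)
B + (p(S(-11)) - 19626)*(-8366 + 8302) = -135078 + (1/(-11) - 19626)*(-8366 + 8302) = -135078 + (-1/11 - 19626)*(-64) = -135078 - 215887/11*(-64) = -135078 + 13816768/11 = 12330910/11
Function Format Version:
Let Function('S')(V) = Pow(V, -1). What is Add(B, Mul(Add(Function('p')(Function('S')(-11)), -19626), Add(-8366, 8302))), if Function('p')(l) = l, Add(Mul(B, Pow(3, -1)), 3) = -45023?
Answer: Rational(12330910, 11) ≈ 1.1210e+6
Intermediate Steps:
B = -135078 (B = Add(-9, Mul(3, -45023)) = Add(-9, -135069) = -135078)
Add(B, Mul(Add(Function('p')(Function('S')(-11)), -19626), Add(-8366, 8302))) = Add(-135078, Mul(Add(Pow(-11, -1), -19626), Add(-8366, 8302))) = Add(-135078, Mul(Add(Rational(-1, 11), -19626), -64)) = Add(-135078, Mul(Rational(-215887, 11), -64)) = Add(-135078, Rational(13816768, 11)) = Rational(12330910, 11)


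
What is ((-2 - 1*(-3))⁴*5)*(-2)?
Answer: -10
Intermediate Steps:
((-2 - 1*(-3))⁴*5)*(-2) = ((-2 + 3)⁴*5)*(-2) = (1⁴*5)*(-2) = (1*5)*(-2) = 5*(-2) = -10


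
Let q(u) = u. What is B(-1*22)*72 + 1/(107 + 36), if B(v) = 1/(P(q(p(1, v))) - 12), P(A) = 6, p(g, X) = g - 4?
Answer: -1715/143 ≈ -11.993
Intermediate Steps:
p(g, X) = -4 + g
B(v) = -1/6 (B(v) = 1/(6 - 12) = 1/(-6) = -1/6)
B(-1*22)*72 + 1/(107 + 36) = -1/6*72 + 1/(107 + 36) = -12 + 1/143 = -1715/143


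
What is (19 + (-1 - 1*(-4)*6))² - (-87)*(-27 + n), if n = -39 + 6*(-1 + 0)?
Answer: -4500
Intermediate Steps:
n = -45 (n = -39 + 6*(-1) = -39 - 6 = -45)
(19 + (-1 - 1*(-4)*6))² - (-87)*(-27 + n) = (19 + (-1 - 1*(-4)*6))² - (-87)*(-27 - 45) = (19 + (-1 + 4*6))² - (-87)*(-72) = (19 + (-1 + 24))² - 1*6264 = (19 + 23)² - 6264 = 42² - 6264 = 1764 - 6264 = -4500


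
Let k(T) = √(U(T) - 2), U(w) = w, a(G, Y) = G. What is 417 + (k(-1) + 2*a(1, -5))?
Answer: 419 + I*√3 ≈ 419.0 + 1.732*I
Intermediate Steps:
k(T) = √(-2 + T) (k(T) = √(T - 2) = √(-2 + T))
417 + (k(-1) + 2*a(1, -5)) = 417 + (√(-2 - 1) + 2*1) = 417 + (√(-3) + 2) = 417 + (I*√3 + 2) = 417 + (2 + I*√3) = 419 + I*√3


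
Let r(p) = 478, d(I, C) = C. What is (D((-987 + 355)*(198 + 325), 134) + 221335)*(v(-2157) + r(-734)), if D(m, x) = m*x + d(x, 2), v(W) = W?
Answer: 73994347673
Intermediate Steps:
D(m, x) = 2 + m*x (D(m, x) = m*x + 2 = 2 + m*x)
(D((-987 + 355)*(198 + 325), 134) + 221335)*(v(-2157) + r(-734)) = ((2 + ((-987 + 355)*(198 + 325))*134) + 221335)*(-2157 + 478) = ((2 - 632*523*134) + 221335)*(-1679) = ((2 - 330536*134) + 221335)*(-1679) = ((2 - 44291824) + 221335)*(-1679) = (-44291822 + 221335)*(-1679) = -44070487*(-1679) = 73994347673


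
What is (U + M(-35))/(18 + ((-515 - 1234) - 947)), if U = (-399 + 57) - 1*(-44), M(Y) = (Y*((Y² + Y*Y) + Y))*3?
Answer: 253873/2678 ≈ 94.799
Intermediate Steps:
M(Y) = 3*Y*(Y + 2*Y²) (M(Y) = (Y*((Y² + Y²) + Y))*3 = (Y*(2*Y² + Y))*3 = (Y*(Y + 2*Y²))*3 = 3*Y*(Y + 2*Y²))
U = -298 (U = -342 + 44 = -298)
(U + M(-35))/(18 + ((-515 - 1234) - 947)) = (-298 + (-35)²*(3 + 6*(-35)))/(18 + ((-515 - 1234) - 947)) = (-298 + 1225*(3 - 210))/(18 + (-1749 - 947)) = (-298 + 1225*(-207))/(18 - 2696) = (-298 - 253575)/(-2678) = -253873*(-1/2678) = 253873/2678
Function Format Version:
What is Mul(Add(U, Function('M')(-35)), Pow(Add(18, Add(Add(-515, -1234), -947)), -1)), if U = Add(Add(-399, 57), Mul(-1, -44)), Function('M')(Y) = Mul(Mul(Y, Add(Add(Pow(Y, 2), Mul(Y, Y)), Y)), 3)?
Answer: Rational(253873, 2678) ≈ 94.799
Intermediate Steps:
Function('M')(Y) = Mul(3, Y, Add(Y, Mul(2, Pow(Y, 2)))) (Function('M')(Y) = Mul(Mul(Y, Add(Add(Pow(Y, 2), Pow(Y, 2)), Y)), 3) = Mul(Mul(Y, Add(Mul(2, Pow(Y, 2)), Y)), 3) = Mul(Mul(Y, Add(Y, Mul(2, Pow(Y, 2)))), 3) = Mul(3, Y, Add(Y, Mul(2, Pow(Y, 2)))))
U = -298 (U = Add(-342, 44) = -298)
Mul(Add(U, Function('M')(-35)), Pow(Add(18, Add(Add(-515, -1234), -947)), -1)) = Mul(Add(-298, Mul(Pow(-35, 2), Add(3, Mul(6, -35)))), Pow(Add(18, Add(Add(-515, -1234), -947)), -1)) = Mul(Add(-298, Mul(1225, Add(3, -210))), Pow(Add(18, Add(-1749, -947)), -1)) = Mul(Add(-298, Mul(1225, -207)), Pow(Add(18, -2696), -1)) = Mul(Add(-298, -253575), Pow(-2678, -1)) = Mul(-253873, Rational(-1, 2678)) = Rational(253873, 2678)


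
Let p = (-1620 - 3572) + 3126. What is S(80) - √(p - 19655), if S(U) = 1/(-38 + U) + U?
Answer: 3361/42 - I*√21721 ≈ 80.024 - 147.38*I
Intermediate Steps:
p = -2066 (p = -5192 + 3126 = -2066)
S(U) = U + 1/(-38 + U)
S(80) - √(p - 19655) = (1 + 80² - 38*80)/(-38 + 80) - √(-2066 - 19655) = (1 + 6400 - 3040)/42 - √(-21721) = (1/42)*3361 - I*√21721 = 3361/42 - I*√21721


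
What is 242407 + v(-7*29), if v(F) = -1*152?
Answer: 242255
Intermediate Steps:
v(F) = -152
242407 + v(-7*29) = 242407 - 152 = 242255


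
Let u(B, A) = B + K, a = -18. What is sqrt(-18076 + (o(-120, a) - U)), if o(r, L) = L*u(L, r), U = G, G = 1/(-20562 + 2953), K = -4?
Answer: 71*I*sqrt(1087514231)/17609 ≈ 132.97*I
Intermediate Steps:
u(B, A) = -4 + B (u(B, A) = B - 4 = -4 + B)
G = -1/17609 (G = 1/(-17609) = -1/17609 ≈ -5.6789e-5)
U = -1/17609 ≈ -5.6789e-5
o(r, L) = L*(-4 + L)
sqrt(-18076 + (o(-120, a) - U)) = sqrt(-18076 + (-18*(-4 - 18) - 1*(-1/17609))) = sqrt(-18076 + (-18*(-22) + 1/17609)) = sqrt(-18076 + (396 + 1/17609)) = sqrt(-18076 + 6973165/17609) = sqrt(-311327119/17609) = 71*I*sqrt(1087514231)/17609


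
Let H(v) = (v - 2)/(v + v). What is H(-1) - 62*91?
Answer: -11281/2 ≈ -5640.5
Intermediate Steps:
H(v) = (-2 + v)/(2*v) (H(v) = (-2 + v)/((2*v)) = (-2 + v)*(1/(2*v)) = (-2 + v)/(2*v))
H(-1) - 62*91 = (½)*(-2 - 1)/(-1) - 62*91 = (½)*(-1)*(-3) - 5642 = 3/2 - 5642 = -11281/2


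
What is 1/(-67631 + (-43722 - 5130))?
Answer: -1/116483 ≈ -8.5849e-6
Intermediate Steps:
1/(-67631 + (-43722 - 5130)) = 1/(-67631 - 48852) = 1/(-116483) = -1/116483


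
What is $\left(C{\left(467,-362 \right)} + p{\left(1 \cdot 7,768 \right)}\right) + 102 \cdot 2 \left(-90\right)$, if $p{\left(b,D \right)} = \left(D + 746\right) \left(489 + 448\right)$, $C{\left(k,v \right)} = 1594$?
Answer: $1401852$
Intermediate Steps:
$p{\left(b,D \right)} = 699002 + 937 D$ ($p{\left(b,D \right)} = \left(746 + D\right) 937 = 699002 + 937 D$)
$\left(C{\left(467,-362 \right)} + p{\left(1 \cdot 7,768 \right)}\right) + 102 \cdot 2 \left(-90\right) = \left(1594 + \left(699002 + 937 \cdot 768\right)\right) + 102 \cdot 2 \left(-90\right) = \left(1594 + \left(699002 + 719616\right)\right) + 204 \left(-90\right) = \left(1594 + 1418618\right) - 18360 = 1420212 - 18360 = 1401852$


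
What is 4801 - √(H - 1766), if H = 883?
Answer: 4801 - I*√883 ≈ 4801.0 - 29.715*I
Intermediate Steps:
4801 - √(H - 1766) = 4801 - √(883 - 1766) = 4801 - √(-883) = 4801 - I*√883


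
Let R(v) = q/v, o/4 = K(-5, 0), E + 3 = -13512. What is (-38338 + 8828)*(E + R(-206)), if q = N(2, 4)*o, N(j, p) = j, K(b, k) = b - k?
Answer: 41078657750/103 ≈ 3.9882e+8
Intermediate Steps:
E = -13515 (E = -3 - 13512 = -13515)
o = -20 (o = 4*(-5 - 1*0) = 4*(-5 + 0) = 4*(-5) = -20)
q = -40 (q = 2*(-20) = -40)
R(v) = -40/v
(-38338 + 8828)*(E + R(-206)) = (-38338 + 8828)*(-13515 - 40/(-206)) = -29510*(-13515 - 40*(-1/206)) = -29510*(-13515 + 20/103) = -29510*(-1392025/103) = 41078657750/103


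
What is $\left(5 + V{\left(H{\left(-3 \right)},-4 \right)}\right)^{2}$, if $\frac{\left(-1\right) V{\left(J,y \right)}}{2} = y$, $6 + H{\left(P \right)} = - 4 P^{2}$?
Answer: $169$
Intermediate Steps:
$H{\left(P \right)} = -6 - 4 P^{2}$
$V{\left(J,y \right)} = - 2 y$
$\left(5 + V{\left(H{\left(-3 \right)},-4 \right)}\right)^{2} = \left(5 - -8\right)^{2} = \left(5 + 8\right)^{2} = 13^{2} = 169$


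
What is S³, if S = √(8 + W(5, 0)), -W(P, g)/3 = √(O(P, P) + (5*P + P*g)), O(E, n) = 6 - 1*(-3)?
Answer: (8 - 3*√34)^(3/2) ≈ -29.248*I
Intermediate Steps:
O(E, n) = 9 (O(E, n) = 6 + 3 = 9)
W(P, g) = -3*√(9 + 5*P + P*g) (W(P, g) = -3*√(9 + (5*P + P*g)) = -3*√(9 + 5*P + P*g))
S = √(8 - 3*√34) (S = √(8 - 3*√(9 + 5*5 + 5*0)) = √(8 - 3*√(9 + 25 + 0)) = √(8 - 3*√34) ≈ 3.081*I)
S³ = (√(8 - 3*√34))³ = (8 - 3*√34)^(3/2)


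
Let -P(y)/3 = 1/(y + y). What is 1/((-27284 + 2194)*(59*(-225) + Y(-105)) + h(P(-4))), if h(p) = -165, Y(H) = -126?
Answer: 1/336230925 ≈ 2.9741e-9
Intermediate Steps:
P(y) = -3/(2*y) (P(y) = -3/(y + y) = -3*1/(2*y) = -3/(2*y))
1/((-27284 + 2194)*(59*(-225) + Y(-105)) + h(P(-4))) = 1/((-27284 + 2194)*(59*(-225) - 126) - 165) = 1/(-25090*(-13275 - 126) - 165) = 1/(-25090*(-13401) - 165) = 1/(336231090 - 165) = 1/336230925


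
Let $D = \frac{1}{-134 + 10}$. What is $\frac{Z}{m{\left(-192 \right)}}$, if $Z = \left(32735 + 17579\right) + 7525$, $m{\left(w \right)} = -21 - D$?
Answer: $- \frac{7172036}{2603} \approx -2755.3$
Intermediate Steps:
$D = - \frac{1}{124}$ ($D = \frac{1}{-124} = - \frac{1}{124} \approx -0.0080645$)
$m{\left(w \right)} = - \frac{2603}{124}$ ($m{\left(w \right)} = -21 - - \frac{1}{124} = -21 + \frac{1}{124} = - \frac{2603}{124}$)
$Z = 57839$ ($Z = 50314 + 7525 = 57839$)
$\frac{Z}{m{\left(-192 \right)}} = \frac{57839}{- \frac{2603}{124}} = 57839 \left(- \frac{124}{2603}\right) = - \frac{7172036}{2603}$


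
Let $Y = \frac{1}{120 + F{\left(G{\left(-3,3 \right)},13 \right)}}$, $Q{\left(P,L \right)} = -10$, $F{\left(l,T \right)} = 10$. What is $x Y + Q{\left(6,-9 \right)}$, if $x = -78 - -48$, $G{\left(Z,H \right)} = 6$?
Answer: $- \frac{133}{13} \approx -10.231$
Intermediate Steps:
$x = -30$ ($x = -78 + 48 = -30$)
$Y = \frac{1}{130}$ ($Y = \frac{1}{120 + 10} = \frac{1}{130} \approx 0.0076923$)
$x Y + Q{\left(6,-9 \right)} = \left(-30\right) \frac{1}{130} - 10 = - \frac{3}{13} - 10 = - \frac{133}{13}$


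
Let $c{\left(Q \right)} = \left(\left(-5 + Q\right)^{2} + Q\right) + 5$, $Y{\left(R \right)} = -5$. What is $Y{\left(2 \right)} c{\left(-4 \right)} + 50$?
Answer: $-360$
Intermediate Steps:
$c{\left(Q \right)} = 5 + Q + \left(-5 + Q\right)^{2}$ ($c{\left(Q \right)} = \left(Q + \left(-5 + Q\right)^{2}\right) + 5 = 5 + Q + \left(-5 + Q\right)^{2}$)
$Y{\left(2 \right)} c{\left(-4 \right)} + 50 = - 5 \left(5 - 4 + \left(-5 - 4\right)^{2}\right) + 50 = - 5 \left(5 - 4 + \left(-9\right)^{2}\right) + 50 = - 5 \left(5 - 4 + 81\right) + 50 = \left(-5\right) 82 + 50 = -410 + 50 = -360$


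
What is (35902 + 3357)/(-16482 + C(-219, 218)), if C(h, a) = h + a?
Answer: -39259/16483 ≈ -2.3818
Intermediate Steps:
C(h, a) = a + h
(35902 + 3357)/(-16482 + C(-219, 218)) = (35902 + 3357)/(-16482 + (218 - 219)) = 39259/(-16482 - 1) = 39259/(-16483) = 39259*(-1/16483) = -39259/16483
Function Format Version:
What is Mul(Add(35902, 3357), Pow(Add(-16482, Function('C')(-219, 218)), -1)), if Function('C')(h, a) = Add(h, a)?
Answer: Rational(-39259, 16483) ≈ -2.3818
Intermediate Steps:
Function('C')(h, a) = Add(a, h)
Mul(Add(35902, 3357), Pow(Add(-16482, Function('C')(-219, 218)), -1)) = Mul(Add(35902, 3357), Pow(Add(-16482, Add(218, -219)), -1)) = Mul(39259, Pow(Add(-16482, -1), -1)) = Mul(39259, Pow(-16483, -1)) = Mul(39259, Rational(-1, 16483)) = Rational(-39259, 16483)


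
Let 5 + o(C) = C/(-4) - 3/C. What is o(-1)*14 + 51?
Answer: 53/2 ≈ 26.500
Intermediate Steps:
o(C) = -5 - 3/C - C/4 (o(C) = -5 + (C/(-4) - 3/C) = -5 + (C*(-¼) - 3/C) = -5 + (-C/4 - 3/C) = -5 + (-3/C - C/4) = -5 - 3/C - C/4)
o(-1)*14 + 51 = (-5 - 3/(-1) - ¼*(-1))*14 + 51 = (-5 - 3*(-1) + ¼)*14 + 51 = (-5 + 3 + ¼)*14 + 51 = -7/4*14 + 51 = -49/2 + 51 = 53/2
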